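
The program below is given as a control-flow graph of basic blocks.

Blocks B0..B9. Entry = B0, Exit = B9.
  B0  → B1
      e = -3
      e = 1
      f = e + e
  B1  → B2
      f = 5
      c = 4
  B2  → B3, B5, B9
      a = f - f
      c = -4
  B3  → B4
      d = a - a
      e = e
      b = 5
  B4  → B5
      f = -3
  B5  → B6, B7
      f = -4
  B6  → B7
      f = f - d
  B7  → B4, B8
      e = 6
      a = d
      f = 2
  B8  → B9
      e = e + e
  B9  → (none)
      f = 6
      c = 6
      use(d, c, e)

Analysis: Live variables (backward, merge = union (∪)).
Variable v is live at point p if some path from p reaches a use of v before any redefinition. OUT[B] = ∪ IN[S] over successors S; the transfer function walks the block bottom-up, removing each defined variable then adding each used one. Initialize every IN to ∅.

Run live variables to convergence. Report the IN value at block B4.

Converged values:
  B0:  IN={d}  OUT={d, e}
  B1:  IN={d, e}  OUT={d, e, f}
  B2:  IN={d, e, f}  OUT={a, d, e}
  B3:  IN={a, e}  OUT={d}
  B4:  IN={d}  OUT={d}
  B5:  IN={d}  OUT={d, f}
  B6:  IN={d, f}  OUT={d}
  B7:  IN={d}  OUT={d, e}
  B8:  IN={d, e}  OUT={d, e}
  B9:  IN={d, e}  OUT={}

Merge at B4: OUT[B4] = IN[B5] = {d}
Applying B4's transfer function to that OUT value gives IN[B4] (row B4 above).

Answer: {d}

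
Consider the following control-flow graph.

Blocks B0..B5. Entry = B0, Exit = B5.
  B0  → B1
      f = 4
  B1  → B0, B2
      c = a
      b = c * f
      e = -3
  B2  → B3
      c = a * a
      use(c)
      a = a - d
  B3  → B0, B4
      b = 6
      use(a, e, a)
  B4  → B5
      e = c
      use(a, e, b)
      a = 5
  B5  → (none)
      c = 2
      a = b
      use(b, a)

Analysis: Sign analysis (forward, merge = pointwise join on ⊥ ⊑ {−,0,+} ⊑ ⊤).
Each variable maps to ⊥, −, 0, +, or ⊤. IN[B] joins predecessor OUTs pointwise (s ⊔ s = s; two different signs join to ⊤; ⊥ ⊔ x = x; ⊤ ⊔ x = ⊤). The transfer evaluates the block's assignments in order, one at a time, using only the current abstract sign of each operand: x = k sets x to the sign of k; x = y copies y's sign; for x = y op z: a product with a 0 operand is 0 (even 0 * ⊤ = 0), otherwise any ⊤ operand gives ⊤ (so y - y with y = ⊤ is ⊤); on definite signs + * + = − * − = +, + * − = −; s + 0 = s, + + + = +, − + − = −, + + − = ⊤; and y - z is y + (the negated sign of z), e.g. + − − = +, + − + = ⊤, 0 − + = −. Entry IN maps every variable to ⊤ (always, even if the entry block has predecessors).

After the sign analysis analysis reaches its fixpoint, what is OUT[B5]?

Fixpoint table:
  B0: | IN=(all ⊤) | OUT={f:+; rest ⊤}
  B1: | IN={f:+; rest ⊤} | OUT={e:-, f:+; rest ⊤}
  B2: | IN={e:-, f:+; rest ⊤} | OUT={e:-, f:+; rest ⊤}
  B3: | IN={e:-, f:+; rest ⊤} | OUT={b:+, e:-, f:+; rest ⊤}
  B4: | IN={b:+, e:-, f:+; rest ⊤} | OUT={a:+, b:+, f:+; rest ⊤}
  B5: | IN={a:+, b:+, f:+; rest ⊤} | OUT={a:+, b:+, c:+, f:+; rest ⊤}

Merge at B5: IN[B5] = OUT[B4] = {a: +, b: +, c: ⊤, d: ⊤, e: ⊤, f: +}
Applying B5's transfer function to that IN value gives OUT[B5] (row B5 above).

Answer: {a: +, b: +, c: +, d: ⊤, e: ⊤, f: +}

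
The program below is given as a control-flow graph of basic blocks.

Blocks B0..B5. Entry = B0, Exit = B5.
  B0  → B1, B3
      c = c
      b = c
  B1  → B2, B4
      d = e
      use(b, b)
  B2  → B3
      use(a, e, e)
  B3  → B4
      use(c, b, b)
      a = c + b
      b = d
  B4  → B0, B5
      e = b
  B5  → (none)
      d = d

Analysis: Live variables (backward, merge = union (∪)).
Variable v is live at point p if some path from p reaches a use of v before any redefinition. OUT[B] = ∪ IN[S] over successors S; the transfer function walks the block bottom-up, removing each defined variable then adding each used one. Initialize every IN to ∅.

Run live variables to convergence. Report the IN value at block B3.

Answer: {b, c, d}

Derivation:
Converged values:
  B0: | IN={a, c, d, e} | OUT={a, b, c, d, e}
  B1: | IN={a, b, c, e} | OUT={a, b, c, d, e}
  B2: | IN={a, b, c, d, e} | OUT={b, c, d}
  B3: | IN={b, c, d} | OUT={a, b, c, d}
  B4: | IN={a, b, c, d} | OUT={a, c, d, e}
  B5: | IN={d} | OUT={}

Merge at B3: OUT[B3] = IN[B4] = {a, b, c, d}
Applying B3's transfer function to that OUT value gives IN[B3] (row B3 above).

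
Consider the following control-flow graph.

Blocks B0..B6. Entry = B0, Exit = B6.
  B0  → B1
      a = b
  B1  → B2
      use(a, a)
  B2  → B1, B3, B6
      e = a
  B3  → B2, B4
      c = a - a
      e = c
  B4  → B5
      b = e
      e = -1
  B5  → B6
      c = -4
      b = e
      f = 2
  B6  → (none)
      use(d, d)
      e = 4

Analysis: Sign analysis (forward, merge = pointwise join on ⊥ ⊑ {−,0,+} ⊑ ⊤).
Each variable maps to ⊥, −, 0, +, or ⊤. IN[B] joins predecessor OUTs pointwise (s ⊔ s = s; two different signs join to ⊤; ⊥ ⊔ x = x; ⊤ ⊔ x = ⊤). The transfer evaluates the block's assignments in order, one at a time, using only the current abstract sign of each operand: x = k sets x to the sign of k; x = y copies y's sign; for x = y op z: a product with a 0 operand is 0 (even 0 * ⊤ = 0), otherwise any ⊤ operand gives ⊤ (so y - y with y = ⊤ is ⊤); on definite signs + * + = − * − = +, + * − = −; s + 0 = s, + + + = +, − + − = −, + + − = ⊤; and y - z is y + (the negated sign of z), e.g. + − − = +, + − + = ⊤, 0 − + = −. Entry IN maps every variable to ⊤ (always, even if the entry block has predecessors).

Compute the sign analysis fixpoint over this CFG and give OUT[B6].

Per-block solution:
  B0:  IN=(all ⊤)  OUT=(all ⊤)
  B1:  IN=(all ⊤)  OUT=(all ⊤)
  B2:  IN=(all ⊤)  OUT=(all ⊤)
  B3:  IN=(all ⊤)  OUT=(all ⊤)
  B4:  IN=(all ⊤)  OUT={e:-; rest ⊤}
  B5:  IN={e:-; rest ⊤}  OUT={b:-, c:-, e:-, f:+; rest ⊤}
  B6:  IN=(all ⊤)  OUT={e:+; rest ⊤}

Merge at B6: IN[B6] = OUT[B2] ⊔ OUT[B5] = {a: ⊤, b: ⊤, c: ⊤, d: ⊤, e: ⊤, f: ⊤}
Applying B6's transfer function to that IN value gives OUT[B6] (row B6 above).

Answer: {a: ⊤, b: ⊤, c: ⊤, d: ⊤, e: +, f: ⊤}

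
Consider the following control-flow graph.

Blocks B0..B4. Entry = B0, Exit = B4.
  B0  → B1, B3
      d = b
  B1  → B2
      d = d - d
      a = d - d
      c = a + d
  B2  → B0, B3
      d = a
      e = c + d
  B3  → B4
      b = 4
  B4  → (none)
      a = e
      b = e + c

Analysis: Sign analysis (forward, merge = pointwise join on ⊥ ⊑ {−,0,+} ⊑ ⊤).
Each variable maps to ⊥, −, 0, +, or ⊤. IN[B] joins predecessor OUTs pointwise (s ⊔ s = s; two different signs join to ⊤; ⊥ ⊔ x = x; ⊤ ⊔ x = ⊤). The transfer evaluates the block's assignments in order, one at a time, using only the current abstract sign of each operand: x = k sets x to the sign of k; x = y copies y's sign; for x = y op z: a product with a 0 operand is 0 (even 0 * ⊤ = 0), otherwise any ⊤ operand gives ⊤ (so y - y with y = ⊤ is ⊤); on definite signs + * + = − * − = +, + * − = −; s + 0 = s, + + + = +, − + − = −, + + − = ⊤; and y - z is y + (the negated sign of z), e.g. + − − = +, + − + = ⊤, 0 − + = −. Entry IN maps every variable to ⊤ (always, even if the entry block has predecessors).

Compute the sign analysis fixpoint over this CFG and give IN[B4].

Answer: {a: ⊤, b: +, c: ⊤, d: ⊤, e: ⊤, f: ⊤}

Working:
Converged values:
  B0: | IN=(all ⊤) | OUT=(all ⊤)
  B1: | IN=(all ⊤) | OUT=(all ⊤)
  B2: | IN=(all ⊤) | OUT=(all ⊤)
  B3: | IN=(all ⊤) | OUT={b:+; rest ⊤}
  B4: | IN={b:+; rest ⊤} | OUT=(all ⊤)

Merge at B4: IN[B4] = OUT[B3] = {a: ⊤, b: +, c: ⊤, d: ⊤, e: ⊤, f: ⊤}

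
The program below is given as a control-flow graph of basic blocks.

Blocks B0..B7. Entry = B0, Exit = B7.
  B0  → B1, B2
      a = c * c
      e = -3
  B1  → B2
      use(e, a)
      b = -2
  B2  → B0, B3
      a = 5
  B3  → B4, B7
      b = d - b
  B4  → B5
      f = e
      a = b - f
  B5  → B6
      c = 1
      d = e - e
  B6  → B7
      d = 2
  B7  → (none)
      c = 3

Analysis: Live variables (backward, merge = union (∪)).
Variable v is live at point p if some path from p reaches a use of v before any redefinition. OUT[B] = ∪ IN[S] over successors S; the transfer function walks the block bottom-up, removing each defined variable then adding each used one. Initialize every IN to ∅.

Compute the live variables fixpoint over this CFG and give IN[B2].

Per-block solution:
  B0:  IN={b, c, d}  OUT={a, b, c, d, e}
  B1:  IN={a, c, d, e}  OUT={b, c, d, e}
  B2:  IN={b, c, d, e}  OUT={b, c, d, e}
  B3:  IN={b, d, e}  OUT={b, e}
  B4:  IN={b, e}  OUT={e}
  B5:  IN={e}  OUT={}
  B6:  IN={}  OUT={}
  B7:  IN={}  OUT={}

Merge at B2: OUT[B2] = IN[B0] ⊔ IN[B3] = {b, c, d, e}
Applying B2's transfer function to that OUT value gives IN[B2] (row B2 above).

Answer: {b, c, d, e}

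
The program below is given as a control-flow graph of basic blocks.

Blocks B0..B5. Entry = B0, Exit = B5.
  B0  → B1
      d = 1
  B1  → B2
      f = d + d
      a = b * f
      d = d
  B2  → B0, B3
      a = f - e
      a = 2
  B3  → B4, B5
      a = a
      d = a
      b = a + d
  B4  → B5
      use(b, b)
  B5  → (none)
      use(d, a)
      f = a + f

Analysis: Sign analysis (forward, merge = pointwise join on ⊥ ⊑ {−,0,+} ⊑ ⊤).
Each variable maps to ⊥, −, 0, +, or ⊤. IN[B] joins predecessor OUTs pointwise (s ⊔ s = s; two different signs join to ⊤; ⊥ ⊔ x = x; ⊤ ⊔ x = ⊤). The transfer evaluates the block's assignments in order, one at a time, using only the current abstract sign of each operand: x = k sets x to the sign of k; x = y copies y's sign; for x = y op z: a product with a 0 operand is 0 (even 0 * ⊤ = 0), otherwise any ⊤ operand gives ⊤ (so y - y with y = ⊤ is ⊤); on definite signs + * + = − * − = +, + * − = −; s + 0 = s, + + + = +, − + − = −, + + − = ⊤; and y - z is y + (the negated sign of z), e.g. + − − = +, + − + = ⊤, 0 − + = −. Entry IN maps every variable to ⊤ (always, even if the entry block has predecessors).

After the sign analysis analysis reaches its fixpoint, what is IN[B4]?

Fixpoint table:
  B0:   IN=(all ⊤)   OUT={d:+; rest ⊤}
  B1:   IN={d:+; rest ⊤}   OUT={d:+, f:+; rest ⊤}
  B2:   IN={d:+, f:+; rest ⊤}   OUT={a:+, d:+, f:+; rest ⊤}
  B3:   IN={a:+, d:+, f:+; rest ⊤}   OUT={a:+, b:+, d:+, f:+; rest ⊤}
  B4:   IN={a:+, b:+, d:+, f:+; rest ⊤}   OUT={a:+, b:+, d:+, f:+; rest ⊤}
  B5:   IN={a:+, b:+, d:+, f:+; rest ⊤}   OUT={a:+, b:+, d:+, f:+; rest ⊤}

Merge at B4: IN[B4] = OUT[B3] = {a: +, b: +, c: ⊤, d: +, e: ⊤, f: +}

Answer: {a: +, b: +, c: ⊤, d: +, e: ⊤, f: +}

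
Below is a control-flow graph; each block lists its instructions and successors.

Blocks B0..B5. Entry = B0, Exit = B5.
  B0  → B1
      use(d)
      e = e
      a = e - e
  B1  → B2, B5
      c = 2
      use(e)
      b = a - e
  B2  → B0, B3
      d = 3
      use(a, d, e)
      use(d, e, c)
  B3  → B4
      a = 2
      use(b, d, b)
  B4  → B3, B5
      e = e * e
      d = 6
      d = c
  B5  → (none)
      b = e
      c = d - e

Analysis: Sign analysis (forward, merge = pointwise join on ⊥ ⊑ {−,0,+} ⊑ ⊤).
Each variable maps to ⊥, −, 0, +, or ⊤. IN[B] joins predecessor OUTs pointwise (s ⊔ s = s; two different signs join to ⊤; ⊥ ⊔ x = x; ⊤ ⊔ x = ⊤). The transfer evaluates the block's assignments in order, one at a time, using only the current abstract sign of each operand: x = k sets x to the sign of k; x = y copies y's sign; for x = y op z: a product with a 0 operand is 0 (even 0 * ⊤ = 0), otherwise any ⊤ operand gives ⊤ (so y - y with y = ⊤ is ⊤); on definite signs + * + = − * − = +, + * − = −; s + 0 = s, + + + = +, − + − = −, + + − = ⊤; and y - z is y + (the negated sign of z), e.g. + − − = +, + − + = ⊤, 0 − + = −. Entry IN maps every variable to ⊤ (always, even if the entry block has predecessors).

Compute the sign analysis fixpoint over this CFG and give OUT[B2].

Converged values:
  B0:  IN=(all ⊤)  OUT=(all ⊤)
  B1:  IN=(all ⊤)  OUT={c:+; rest ⊤}
  B2:  IN={c:+; rest ⊤}  OUT={c:+, d:+; rest ⊤}
  B3:  IN={c:+, d:+; rest ⊤}  OUT={a:+, c:+, d:+; rest ⊤}
  B4:  IN={a:+, c:+, d:+; rest ⊤}  OUT={a:+, c:+, d:+; rest ⊤}
  B5:  IN={c:+; rest ⊤}  OUT=(all ⊤)

Merge at B2: IN[B2] = OUT[B1] = {a: ⊤, b: ⊤, c: +, d: ⊤, e: ⊤, f: ⊤}
Applying B2's transfer function to that IN value gives OUT[B2] (row B2 above).

Answer: {a: ⊤, b: ⊤, c: +, d: +, e: ⊤, f: ⊤}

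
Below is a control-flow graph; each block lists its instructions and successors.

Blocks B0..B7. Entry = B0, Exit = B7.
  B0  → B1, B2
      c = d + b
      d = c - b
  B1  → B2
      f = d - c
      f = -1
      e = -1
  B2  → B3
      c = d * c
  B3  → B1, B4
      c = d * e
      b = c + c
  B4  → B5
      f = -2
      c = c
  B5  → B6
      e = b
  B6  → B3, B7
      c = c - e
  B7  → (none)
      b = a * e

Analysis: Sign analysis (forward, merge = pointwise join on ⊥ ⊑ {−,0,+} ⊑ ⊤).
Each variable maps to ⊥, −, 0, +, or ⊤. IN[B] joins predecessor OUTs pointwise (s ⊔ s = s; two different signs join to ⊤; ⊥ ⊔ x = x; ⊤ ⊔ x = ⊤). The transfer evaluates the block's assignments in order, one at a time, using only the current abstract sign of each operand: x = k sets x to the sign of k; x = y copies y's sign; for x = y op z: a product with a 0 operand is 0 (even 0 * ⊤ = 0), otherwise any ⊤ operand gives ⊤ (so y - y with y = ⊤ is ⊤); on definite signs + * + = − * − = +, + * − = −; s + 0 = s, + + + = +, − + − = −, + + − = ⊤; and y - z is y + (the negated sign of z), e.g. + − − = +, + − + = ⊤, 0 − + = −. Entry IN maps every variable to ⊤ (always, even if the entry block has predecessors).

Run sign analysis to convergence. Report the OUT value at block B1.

Answer: {a: ⊤, b: ⊤, c: ⊤, d: ⊤, e: -, f: -}

Working:
Converged values:
  B0:   IN=(all ⊤)   OUT=(all ⊤)
  B1:   IN=(all ⊤)   OUT={e:-, f:-; rest ⊤}
  B2:   IN=(all ⊤)   OUT=(all ⊤)
  B3:   IN=(all ⊤)   OUT=(all ⊤)
  B4:   IN=(all ⊤)   OUT={f:-; rest ⊤}
  B5:   IN={f:-; rest ⊤}   OUT={f:-; rest ⊤}
  B6:   IN={f:-; rest ⊤}   OUT={f:-; rest ⊤}
  B7:   IN={f:-; rest ⊤}   OUT={f:-; rest ⊤}

Merge at B1: IN[B1] = OUT[B0] ⊔ OUT[B3] = {a: ⊤, b: ⊤, c: ⊤, d: ⊤, e: ⊤, f: ⊤}
Applying B1's transfer function to that IN value gives OUT[B1] (row B1 above).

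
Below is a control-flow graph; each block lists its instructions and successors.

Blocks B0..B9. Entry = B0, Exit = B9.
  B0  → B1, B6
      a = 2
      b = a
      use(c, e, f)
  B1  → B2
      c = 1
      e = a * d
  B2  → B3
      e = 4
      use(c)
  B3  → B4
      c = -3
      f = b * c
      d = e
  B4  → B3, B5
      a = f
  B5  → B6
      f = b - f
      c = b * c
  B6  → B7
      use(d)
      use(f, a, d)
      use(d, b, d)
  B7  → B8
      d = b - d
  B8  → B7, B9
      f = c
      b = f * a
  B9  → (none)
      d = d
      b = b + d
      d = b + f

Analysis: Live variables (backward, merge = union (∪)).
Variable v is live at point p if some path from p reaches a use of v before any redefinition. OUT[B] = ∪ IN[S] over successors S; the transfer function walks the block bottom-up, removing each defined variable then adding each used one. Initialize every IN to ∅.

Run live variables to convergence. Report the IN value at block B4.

Fixpoint table:
  B0:  IN={c, d, e, f}  OUT={a, b, c, d, f}
  B1:  IN={a, b, d}  OUT={b, c}
  B2:  IN={b, c}  OUT={b, e}
  B3:  IN={b, e}  OUT={b, c, d, e, f}
  B4:  IN={b, c, d, e, f}  OUT={a, b, c, d, e, f}
  B5:  IN={a, b, c, d, f}  OUT={a, b, c, d, f}
  B6:  IN={a, b, c, d, f}  OUT={a, b, c, d}
  B7:  IN={a, b, c, d}  OUT={a, c, d}
  B8:  IN={a, c, d}  OUT={a, b, c, d, f}
  B9:  IN={b, d, f}  OUT={}

Merge at B4: OUT[B4] = IN[B3] ⊔ IN[B5] = {a, b, c, d, e, f}
Applying B4's transfer function to that OUT value gives IN[B4] (row B4 above).

Answer: {b, c, d, e, f}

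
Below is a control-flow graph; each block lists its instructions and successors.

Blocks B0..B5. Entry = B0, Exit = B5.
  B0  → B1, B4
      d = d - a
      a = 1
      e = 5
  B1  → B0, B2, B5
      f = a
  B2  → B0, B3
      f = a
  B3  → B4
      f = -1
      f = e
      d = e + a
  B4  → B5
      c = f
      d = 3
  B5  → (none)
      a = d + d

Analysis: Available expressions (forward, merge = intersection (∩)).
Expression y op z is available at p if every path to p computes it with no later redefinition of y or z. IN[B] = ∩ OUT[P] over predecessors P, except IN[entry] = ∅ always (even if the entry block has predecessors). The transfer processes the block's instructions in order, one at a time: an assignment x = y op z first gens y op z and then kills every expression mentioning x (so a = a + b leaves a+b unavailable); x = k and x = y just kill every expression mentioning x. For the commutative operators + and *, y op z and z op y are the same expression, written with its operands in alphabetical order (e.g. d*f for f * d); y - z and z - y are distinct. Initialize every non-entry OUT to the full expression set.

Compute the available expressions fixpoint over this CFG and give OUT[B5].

Answer: {d+d}

Trace:
Per-block solution:
  B0: | IN={} | OUT={}
  B1: | IN={} | OUT={}
  B2: | IN={} | OUT={}
  B3: | IN={} | OUT={a+e}
  B4: | IN={} | OUT={}
  B5: | IN={} | OUT={d+d}

Merge at B5: IN[B5] = OUT[B1] ∩ OUT[B4] = {}
Applying B5's transfer function to that IN value gives OUT[B5] (row B5 above).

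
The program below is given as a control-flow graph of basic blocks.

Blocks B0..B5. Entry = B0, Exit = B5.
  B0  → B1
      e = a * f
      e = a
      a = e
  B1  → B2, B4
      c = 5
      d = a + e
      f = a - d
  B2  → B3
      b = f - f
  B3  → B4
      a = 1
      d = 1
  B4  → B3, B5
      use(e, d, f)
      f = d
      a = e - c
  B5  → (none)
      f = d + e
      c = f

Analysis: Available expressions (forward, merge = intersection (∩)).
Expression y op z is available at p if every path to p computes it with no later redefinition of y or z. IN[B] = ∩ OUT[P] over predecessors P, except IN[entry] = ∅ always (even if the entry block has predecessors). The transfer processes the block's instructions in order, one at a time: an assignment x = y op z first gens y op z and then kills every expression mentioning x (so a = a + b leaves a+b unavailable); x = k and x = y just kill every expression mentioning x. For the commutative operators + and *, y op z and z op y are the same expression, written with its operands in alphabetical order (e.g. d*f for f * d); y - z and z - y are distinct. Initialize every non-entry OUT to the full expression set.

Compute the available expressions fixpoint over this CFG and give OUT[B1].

Answer: {a+e, a-d}

Trace:
Converged values:
  B0:  IN={}  OUT={}
  B1:  IN={}  OUT={a+e, a-d}
  B2:  IN={a+e, a-d}  OUT={a+e, a-d, f-f}
  B3:  IN={}  OUT={}
  B4:  IN={}  OUT={e-c}
  B5:  IN={e-c}  OUT={d+e}

Merge at B1: IN[B1] = OUT[B0] = {}
Applying B1's transfer function to that IN value gives OUT[B1] (row B1 above).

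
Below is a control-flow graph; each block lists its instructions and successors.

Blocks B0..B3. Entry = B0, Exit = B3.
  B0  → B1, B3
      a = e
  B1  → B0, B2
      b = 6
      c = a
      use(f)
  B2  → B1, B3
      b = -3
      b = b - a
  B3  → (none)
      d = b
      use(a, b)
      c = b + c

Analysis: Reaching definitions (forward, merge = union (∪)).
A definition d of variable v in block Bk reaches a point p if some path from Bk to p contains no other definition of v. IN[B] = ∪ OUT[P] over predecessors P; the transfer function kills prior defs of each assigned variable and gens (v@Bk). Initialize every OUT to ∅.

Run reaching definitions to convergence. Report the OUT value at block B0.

Answer: {a@B0, b@B1, c@B1}

Derivation:
Fixpoint table:
  B0: | IN={a@B0, b@B1, c@B1} | OUT={a@B0, b@B1, c@B1}
  B1: | IN={a@B0, b@B1, b@B2, c@B1} | OUT={a@B0, b@B1, c@B1}
  B2: | IN={a@B0, b@B1, c@B1} | OUT={a@B0, b@B2, c@B1}
  B3: | IN={a@B0, b@B1, b@B2, c@B1} | OUT={a@B0, b@B1, b@B2, c@B3, d@B3}

Merge at B0 (entry node, so the boundary value {} is joined with the incoming edge(s)): IN[B0] = {} ⊔ OUT[B1] = {a@B0, b@B1, c@B1}
Applying B0's transfer function to that IN value gives OUT[B0] (row B0 above).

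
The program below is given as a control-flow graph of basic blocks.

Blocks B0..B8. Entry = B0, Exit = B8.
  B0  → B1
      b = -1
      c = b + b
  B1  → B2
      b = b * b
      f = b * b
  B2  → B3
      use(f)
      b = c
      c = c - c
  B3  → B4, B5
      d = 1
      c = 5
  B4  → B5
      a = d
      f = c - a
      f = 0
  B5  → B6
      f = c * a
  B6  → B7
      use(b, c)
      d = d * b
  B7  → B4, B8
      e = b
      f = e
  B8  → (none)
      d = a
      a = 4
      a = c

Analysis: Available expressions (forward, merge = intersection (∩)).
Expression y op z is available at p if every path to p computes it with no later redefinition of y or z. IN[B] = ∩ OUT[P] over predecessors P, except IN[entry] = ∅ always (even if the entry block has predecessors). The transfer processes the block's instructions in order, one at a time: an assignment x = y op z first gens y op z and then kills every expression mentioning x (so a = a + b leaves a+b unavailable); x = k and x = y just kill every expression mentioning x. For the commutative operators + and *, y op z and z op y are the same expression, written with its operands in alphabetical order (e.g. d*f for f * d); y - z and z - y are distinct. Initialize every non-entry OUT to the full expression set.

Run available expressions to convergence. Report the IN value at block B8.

Per-block solution:
  B0: | IN={} | OUT={b+b}
  B1: | IN={b+b} | OUT={b*b}
  B2: | IN={b*b} | OUT={}
  B3: | IN={} | OUT={}
  B4: | IN={} | OUT={c-a}
  B5: | IN={} | OUT={a*c}
  B6: | IN={a*c} | OUT={a*c}
  B7: | IN={a*c} | OUT={a*c}
  B8: | IN={a*c} | OUT={}

Merge at B8: IN[B8] = OUT[B7] = {a*c}

Answer: {a*c}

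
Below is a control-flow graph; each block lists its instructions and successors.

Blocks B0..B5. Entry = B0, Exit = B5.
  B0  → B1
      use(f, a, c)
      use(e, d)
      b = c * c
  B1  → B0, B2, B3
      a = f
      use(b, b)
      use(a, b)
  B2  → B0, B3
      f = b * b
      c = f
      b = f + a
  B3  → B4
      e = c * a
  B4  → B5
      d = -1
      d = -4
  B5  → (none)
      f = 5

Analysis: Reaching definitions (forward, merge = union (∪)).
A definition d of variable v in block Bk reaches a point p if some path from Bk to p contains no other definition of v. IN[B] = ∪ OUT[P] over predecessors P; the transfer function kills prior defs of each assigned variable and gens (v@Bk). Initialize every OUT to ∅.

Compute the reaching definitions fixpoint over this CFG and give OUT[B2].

Per-block solution:
  B0:   IN={a@B1, b@B0, b@B2, c@B2, f@B2}   OUT={a@B1, b@B0, c@B2, f@B2}
  B1:   IN={a@B1, b@B0, c@B2, f@B2}   OUT={a@B1, b@B0, c@B2, f@B2}
  B2:   IN={a@B1, b@B0, c@B2, f@B2}   OUT={a@B1, b@B2, c@B2, f@B2}
  B3:   IN={a@B1, b@B0, b@B2, c@B2, f@B2}   OUT={a@B1, b@B0, b@B2, c@B2, e@B3, f@B2}
  B4:   IN={a@B1, b@B0, b@B2, c@B2, e@B3, f@B2}   OUT={a@B1, b@B0, b@B2, c@B2, d@B4, e@B3, f@B2}
  B5:   IN={a@B1, b@B0, b@B2, c@B2, d@B4, e@B3, f@B2}   OUT={a@B1, b@B0, b@B2, c@B2, d@B4, e@B3, f@B5}

Merge at B2: IN[B2] = OUT[B1] = {a@B1, b@B0, c@B2, f@B2}
Applying B2's transfer function to that IN value gives OUT[B2] (row B2 above).

Answer: {a@B1, b@B2, c@B2, f@B2}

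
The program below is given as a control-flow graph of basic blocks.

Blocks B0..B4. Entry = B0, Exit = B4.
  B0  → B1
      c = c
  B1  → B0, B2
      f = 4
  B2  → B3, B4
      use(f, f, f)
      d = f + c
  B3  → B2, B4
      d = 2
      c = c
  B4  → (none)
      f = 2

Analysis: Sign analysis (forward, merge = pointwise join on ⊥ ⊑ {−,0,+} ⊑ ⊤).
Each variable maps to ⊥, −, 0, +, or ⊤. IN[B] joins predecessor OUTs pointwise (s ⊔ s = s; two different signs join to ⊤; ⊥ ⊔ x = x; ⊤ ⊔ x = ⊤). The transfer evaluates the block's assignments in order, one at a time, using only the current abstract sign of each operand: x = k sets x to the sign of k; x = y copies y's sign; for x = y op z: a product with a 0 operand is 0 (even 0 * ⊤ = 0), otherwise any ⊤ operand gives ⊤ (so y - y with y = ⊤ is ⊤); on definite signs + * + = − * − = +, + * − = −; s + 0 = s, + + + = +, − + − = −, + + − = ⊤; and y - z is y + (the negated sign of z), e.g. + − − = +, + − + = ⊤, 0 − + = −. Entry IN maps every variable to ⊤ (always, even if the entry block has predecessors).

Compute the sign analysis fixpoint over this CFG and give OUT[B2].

Answer: {a: ⊤, b: ⊤, c: ⊤, d: ⊤, e: ⊤, f: +}

Derivation:
Converged values:
  B0: | IN=(all ⊤) | OUT=(all ⊤)
  B1: | IN=(all ⊤) | OUT={f:+; rest ⊤}
  B2: | IN={f:+; rest ⊤} | OUT={f:+; rest ⊤}
  B3: | IN={f:+; rest ⊤} | OUT={d:+, f:+; rest ⊤}
  B4: | IN={f:+; rest ⊤} | OUT={f:+; rest ⊤}

Merge at B2: IN[B2] = OUT[B1] ⊔ OUT[B3] = {a: ⊤, b: ⊤, c: ⊤, d: ⊤, e: ⊤, f: +}
Applying B2's transfer function to that IN value gives OUT[B2] (row B2 above).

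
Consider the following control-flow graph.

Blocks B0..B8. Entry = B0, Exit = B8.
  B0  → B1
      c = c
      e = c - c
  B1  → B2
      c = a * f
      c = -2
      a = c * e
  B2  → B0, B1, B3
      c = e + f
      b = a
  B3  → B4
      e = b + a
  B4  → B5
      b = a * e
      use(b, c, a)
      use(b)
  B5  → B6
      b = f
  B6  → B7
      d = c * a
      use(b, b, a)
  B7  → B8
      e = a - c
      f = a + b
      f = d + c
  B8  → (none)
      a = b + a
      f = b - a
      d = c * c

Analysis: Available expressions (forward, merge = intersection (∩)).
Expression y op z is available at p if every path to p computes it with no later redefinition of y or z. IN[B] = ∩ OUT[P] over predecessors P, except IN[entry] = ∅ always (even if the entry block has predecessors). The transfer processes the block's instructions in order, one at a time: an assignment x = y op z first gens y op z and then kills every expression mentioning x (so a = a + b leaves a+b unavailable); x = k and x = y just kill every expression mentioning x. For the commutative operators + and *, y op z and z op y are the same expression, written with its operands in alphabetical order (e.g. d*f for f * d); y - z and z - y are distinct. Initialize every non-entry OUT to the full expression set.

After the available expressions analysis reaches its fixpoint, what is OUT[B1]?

Converged values:
  B0:  IN={}  OUT={c-c}
  B1:  IN={}  OUT={c*e}
  B2:  IN={c*e}  OUT={e+f}
  B3:  IN={e+f}  OUT={a+b}
  B4:  IN={a+b}  OUT={a*e}
  B5:  IN={a*e}  OUT={a*e}
  B6:  IN={a*e}  OUT={a*c, a*e}
  B7:  IN={a*c, a*e}  OUT={a*c, a+b, a-c, c+d}
  B8:  IN={a*c, a+b, a-c, c+d}  OUT={b-a, c*c}

Merge at B1: IN[B1] = OUT[B0] ∩ OUT[B2] = {}
Applying B1's transfer function to that IN value gives OUT[B1] (row B1 above).

Answer: {c*e}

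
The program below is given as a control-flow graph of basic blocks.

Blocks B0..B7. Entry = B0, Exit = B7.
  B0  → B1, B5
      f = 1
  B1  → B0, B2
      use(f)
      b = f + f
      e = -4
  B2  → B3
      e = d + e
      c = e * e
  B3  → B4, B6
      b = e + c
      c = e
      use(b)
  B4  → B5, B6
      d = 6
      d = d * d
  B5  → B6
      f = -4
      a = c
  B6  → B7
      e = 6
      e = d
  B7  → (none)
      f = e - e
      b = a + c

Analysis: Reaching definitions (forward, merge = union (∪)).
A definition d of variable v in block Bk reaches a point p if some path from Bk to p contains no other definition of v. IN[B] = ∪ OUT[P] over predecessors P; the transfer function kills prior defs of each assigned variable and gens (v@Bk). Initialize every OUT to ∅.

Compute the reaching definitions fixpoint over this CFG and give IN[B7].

Converged values:
  B0:   IN={b@B1, e@B1, f@B0}   OUT={b@B1, e@B1, f@B0}
  B1:   IN={b@B1, e@B1, f@B0}   OUT={b@B1, e@B1, f@B0}
  B2:   IN={b@B1, e@B1, f@B0}   OUT={b@B1, c@B2, e@B2, f@B0}
  B3:   IN={b@B1, c@B2, e@B2, f@B0}   OUT={b@B3, c@B3, e@B2, f@B0}
  B4:   IN={b@B3, c@B3, e@B2, f@B0}   OUT={b@B3, c@B3, d@B4, e@B2, f@B0}
  B5:   IN={b@B1, b@B3, c@B3, d@B4, e@B1, e@B2, f@B0}   OUT={a@B5, b@B1, b@B3, c@B3, d@B4, e@B1, e@B2, f@B5}
  B6:   IN={a@B5, b@B1, b@B3, c@B3, d@B4, e@B1, e@B2, f@B0, f@B5}   OUT={a@B5, b@B1, b@B3, c@B3, d@B4, e@B6, f@B0, f@B5}
  B7:   IN={a@B5, b@B1, b@B3, c@B3, d@B4, e@B6, f@B0, f@B5}   OUT={a@B5, b@B7, c@B3, d@B4, e@B6, f@B7}

Merge at B7: IN[B7] = OUT[B6] = {a@B5, b@B1, b@B3, c@B3, d@B4, e@B6, f@B0, f@B5}

Answer: {a@B5, b@B1, b@B3, c@B3, d@B4, e@B6, f@B0, f@B5}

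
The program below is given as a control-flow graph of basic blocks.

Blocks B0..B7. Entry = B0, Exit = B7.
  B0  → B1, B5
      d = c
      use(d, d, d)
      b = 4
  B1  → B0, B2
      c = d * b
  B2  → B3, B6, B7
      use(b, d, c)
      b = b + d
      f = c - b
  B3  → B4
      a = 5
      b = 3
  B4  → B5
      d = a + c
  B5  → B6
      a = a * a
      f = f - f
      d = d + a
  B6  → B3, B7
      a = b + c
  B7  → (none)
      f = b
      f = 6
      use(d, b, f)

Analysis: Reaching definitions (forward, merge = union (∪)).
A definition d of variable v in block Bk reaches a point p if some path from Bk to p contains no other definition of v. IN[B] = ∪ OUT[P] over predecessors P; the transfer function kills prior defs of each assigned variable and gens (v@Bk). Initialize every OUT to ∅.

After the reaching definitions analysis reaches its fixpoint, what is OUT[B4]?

Converged values:
  B0:  IN={b@B0, c@B1, d@B0}  OUT={b@B0, c@B1, d@B0}
  B1:  IN={b@B0, c@B1, d@B0}  OUT={b@B0, c@B1, d@B0}
  B2:  IN={b@B0, c@B1, d@B0}  OUT={b@B2, c@B1, d@B0, f@B2}
  B3:  IN={a@B6, b@B0, b@B2, b@B3, c@B1, d@B0, d@B5, f@B2, f@B5}  OUT={a@B3, b@B3, c@B1, d@B0, d@B5, f@B2, f@B5}
  B4:  IN={a@B3, b@B3, c@B1, d@B0, d@B5, f@B2, f@B5}  OUT={a@B3, b@B3, c@B1, d@B4, f@B2, f@B5}
  B5:  IN={a@B3, b@B0, b@B3, c@B1, d@B0, d@B4, f@B2, f@B5}  OUT={a@B5, b@B0, b@B3, c@B1, d@B5, f@B5}
  B6:  IN={a@B5, b@B0, b@B2, b@B3, c@B1, d@B0, d@B5, f@B2, f@B5}  OUT={a@B6, b@B0, b@B2, b@B3, c@B1, d@B0, d@B5, f@B2, f@B5}
  B7:  IN={a@B6, b@B0, b@B2, b@B3, c@B1, d@B0, d@B5, f@B2, f@B5}  OUT={a@B6, b@B0, b@B2, b@B3, c@B1, d@B0, d@B5, f@B7}

Merge at B4: IN[B4] = OUT[B3] = {a@B3, b@B3, c@B1, d@B0, d@B5, f@B2, f@B5}
Applying B4's transfer function to that IN value gives OUT[B4] (row B4 above).

Answer: {a@B3, b@B3, c@B1, d@B4, f@B2, f@B5}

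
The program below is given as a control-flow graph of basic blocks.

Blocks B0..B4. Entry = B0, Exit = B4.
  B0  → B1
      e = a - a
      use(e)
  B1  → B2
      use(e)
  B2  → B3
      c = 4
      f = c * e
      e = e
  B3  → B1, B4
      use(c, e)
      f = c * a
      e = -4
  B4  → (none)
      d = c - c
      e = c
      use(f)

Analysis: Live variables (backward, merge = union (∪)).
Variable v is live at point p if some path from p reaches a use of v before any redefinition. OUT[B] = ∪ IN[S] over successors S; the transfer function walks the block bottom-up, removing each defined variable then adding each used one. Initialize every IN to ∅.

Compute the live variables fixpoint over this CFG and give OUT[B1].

Answer: {a, e}

Derivation:
Fixpoint table:
  B0: | IN={a} | OUT={a, e}
  B1: | IN={a, e} | OUT={a, e}
  B2: | IN={a, e} | OUT={a, c, e}
  B3: | IN={a, c, e} | OUT={a, c, e, f}
  B4: | IN={c, f} | OUT={}

Merge at B1: OUT[B1] = IN[B2] = {a, e}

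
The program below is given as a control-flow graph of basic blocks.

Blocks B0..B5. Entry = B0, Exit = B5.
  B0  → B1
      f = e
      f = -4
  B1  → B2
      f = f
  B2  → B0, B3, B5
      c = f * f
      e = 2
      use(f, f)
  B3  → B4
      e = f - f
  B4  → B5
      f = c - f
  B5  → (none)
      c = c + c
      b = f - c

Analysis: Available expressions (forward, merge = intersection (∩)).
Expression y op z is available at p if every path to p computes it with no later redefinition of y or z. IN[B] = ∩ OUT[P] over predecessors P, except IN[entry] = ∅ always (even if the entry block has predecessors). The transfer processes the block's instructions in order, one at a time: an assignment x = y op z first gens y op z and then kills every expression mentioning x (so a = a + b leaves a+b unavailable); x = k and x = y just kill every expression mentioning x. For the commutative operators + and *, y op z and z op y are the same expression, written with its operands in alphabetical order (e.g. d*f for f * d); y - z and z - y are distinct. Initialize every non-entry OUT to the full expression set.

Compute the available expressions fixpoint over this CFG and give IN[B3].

Fixpoint table:
  B0:   IN={}   OUT={}
  B1:   IN={}   OUT={}
  B2:   IN={}   OUT={f*f}
  B3:   IN={f*f}   OUT={f*f, f-f}
  B4:   IN={f*f, f-f}   OUT={}
  B5:   IN={}   OUT={f-c}

Merge at B3: IN[B3] = OUT[B2] = {f*f}

Answer: {f*f}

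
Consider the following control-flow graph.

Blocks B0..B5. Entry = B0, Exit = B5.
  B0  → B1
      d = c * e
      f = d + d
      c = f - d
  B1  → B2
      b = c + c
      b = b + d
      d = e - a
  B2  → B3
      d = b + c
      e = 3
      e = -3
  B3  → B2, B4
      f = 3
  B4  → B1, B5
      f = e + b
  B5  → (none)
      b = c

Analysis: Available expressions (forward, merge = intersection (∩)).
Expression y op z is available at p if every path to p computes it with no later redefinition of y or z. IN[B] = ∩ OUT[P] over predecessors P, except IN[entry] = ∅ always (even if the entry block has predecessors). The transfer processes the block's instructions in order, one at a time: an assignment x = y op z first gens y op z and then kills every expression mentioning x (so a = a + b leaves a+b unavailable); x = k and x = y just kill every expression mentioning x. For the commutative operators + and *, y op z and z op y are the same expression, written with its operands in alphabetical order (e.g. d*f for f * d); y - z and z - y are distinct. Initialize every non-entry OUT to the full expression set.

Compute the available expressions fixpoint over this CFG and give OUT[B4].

Answer: {b+c, b+e, c+c}

Derivation:
Per-block solution:
  B0: | IN={} | OUT={d+d, f-d}
  B1: | IN={} | OUT={c+c, e-a}
  B2: | IN={c+c} | OUT={b+c, c+c}
  B3: | IN={b+c, c+c} | OUT={b+c, c+c}
  B4: | IN={b+c, c+c} | OUT={b+c, b+e, c+c}
  B5: | IN={b+c, b+e, c+c} | OUT={c+c}

Merge at B4: IN[B4] = OUT[B3] = {b+c, c+c}
Applying B4's transfer function to that IN value gives OUT[B4] (row B4 above).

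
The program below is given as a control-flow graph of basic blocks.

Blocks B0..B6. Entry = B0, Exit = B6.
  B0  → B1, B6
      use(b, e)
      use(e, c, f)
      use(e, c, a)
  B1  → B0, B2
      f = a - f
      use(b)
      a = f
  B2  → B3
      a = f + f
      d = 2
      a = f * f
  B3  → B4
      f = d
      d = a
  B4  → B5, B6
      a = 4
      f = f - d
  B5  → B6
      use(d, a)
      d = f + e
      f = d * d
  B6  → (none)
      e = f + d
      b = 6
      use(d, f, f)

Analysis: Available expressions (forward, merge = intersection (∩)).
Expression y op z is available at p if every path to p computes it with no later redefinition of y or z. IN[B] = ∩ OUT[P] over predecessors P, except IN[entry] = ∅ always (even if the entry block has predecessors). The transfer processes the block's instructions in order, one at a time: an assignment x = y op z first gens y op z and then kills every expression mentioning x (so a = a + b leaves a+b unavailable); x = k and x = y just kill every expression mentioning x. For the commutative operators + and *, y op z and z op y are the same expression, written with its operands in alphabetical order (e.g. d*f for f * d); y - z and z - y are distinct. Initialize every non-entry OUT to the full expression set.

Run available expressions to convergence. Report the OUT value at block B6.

Answer: {d+f}

Working:
Fixpoint table:
  B0:  IN={}  OUT={}
  B1:  IN={}  OUT={}
  B2:  IN={}  OUT={f*f, f+f}
  B3:  IN={f*f, f+f}  OUT={}
  B4:  IN={}  OUT={}
  B5:  IN={}  OUT={d*d}
  B6:  IN={}  OUT={d+f}

Merge at B6: IN[B6] = OUT[B0] ∩ OUT[B4] ∩ OUT[B5] = {}
Applying B6's transfer function to that IN value gives OUT[B6] (row B6 above).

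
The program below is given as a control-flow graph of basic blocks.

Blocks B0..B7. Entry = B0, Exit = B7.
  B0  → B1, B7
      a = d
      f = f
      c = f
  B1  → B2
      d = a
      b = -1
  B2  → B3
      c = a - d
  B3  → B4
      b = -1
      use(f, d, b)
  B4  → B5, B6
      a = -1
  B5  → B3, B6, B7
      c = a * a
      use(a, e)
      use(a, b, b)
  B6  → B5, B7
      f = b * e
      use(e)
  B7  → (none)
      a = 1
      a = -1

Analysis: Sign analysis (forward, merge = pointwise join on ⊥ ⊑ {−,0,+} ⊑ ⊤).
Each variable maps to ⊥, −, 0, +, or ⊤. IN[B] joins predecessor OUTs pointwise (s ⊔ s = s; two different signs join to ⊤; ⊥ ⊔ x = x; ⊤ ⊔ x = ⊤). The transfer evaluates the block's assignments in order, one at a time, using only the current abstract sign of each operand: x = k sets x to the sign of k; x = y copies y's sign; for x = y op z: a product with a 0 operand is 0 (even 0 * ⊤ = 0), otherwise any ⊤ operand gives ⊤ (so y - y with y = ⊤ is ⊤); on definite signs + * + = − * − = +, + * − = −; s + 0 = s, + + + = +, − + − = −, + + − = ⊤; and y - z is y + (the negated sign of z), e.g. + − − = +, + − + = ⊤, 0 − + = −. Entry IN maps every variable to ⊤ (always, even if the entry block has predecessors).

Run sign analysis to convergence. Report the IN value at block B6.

Answer: {a: -, b: -, c: ⊤, d: ⊤, e: ⊤, f: ⊤}

Working:
Fixpoint table:
  B0:  IN=(all ⊤)  OUT=(all ⊤)
  B1:  IN=(all ⊤)  OUT={b:-; rest ⊤}
  B2:  IN={b:-; rest ⊤}  OUT={b:-; rest ⊤}
  B3:  IN={b:-; rest ⊤}  OUT={b:-; rest ⊤}
  B4:  IN={b:-; rest ⊤}  OUT={a:-, b:-; rest ⊤}
  B5:  IN={a:-, b:-; rest ⊤}  OUT={a:-, b:-, c:+; rest ⊤}
  B6:  IN={a:-, b:-; rest ⊤}  OUT={a:-, b:-; rest ⊤}
  B7:  IN=(all ⊤)  OUT={a:-; rest ⊤}

Merge at B6: IN[B6] = OUT[B4] ⊔ OUT[B5] = {a: -, b: -, c: ⊤, d: ⊤, e: ⊤, f: ⊤}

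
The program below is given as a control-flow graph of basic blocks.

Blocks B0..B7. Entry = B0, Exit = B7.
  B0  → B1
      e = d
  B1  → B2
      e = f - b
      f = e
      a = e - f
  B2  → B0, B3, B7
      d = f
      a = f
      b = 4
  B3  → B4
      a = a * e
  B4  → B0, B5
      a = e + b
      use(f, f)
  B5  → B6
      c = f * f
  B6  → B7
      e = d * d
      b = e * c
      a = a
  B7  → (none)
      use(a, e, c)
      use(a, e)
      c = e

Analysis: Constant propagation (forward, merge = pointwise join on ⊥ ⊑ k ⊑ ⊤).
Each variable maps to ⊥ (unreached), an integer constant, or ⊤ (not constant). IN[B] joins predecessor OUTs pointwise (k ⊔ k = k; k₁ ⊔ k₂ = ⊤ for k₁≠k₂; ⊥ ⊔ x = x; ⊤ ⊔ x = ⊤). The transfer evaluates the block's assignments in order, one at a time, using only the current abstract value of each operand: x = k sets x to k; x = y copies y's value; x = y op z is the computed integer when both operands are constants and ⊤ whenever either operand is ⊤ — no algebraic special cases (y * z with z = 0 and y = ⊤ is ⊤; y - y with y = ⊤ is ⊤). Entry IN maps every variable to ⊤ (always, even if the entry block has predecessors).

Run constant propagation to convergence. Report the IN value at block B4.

Answer: {a: ⊤, b: 4, c: ⊤, d: ⊤, e: ⊤, f: ⊤}

Trace:
Fixpoint table:
  B0:  IN=(all ⊤)  OUT=(all ⊤)
  B1:  IN=(all ⊤)  OUT=(all ⊤)
  B2:  IN=(all ⊤)  OUT={b:4; rest ⊤}
  B3:  IN={b:4; rest ⊤}  OUT={b:4; rest ⊤}
  B4:  IN={b:4; rest ⊤}  OUT={b:4; rest ⊤}
  B5:  IN={b:4; rest ⊤}  OUT={b:4; rest ⊤}
  B6:  IN={b:4; rest ⊤}  OUT=(all ⊤)
  B7:  IN=(all ⊤)  OUT=(all ⊤)

Merge at B4: IN[B4] = OUT[B3] = {a: ⊤, b: 4, c: ⊤, d: ⊤, e: ⊤, f: ⊤}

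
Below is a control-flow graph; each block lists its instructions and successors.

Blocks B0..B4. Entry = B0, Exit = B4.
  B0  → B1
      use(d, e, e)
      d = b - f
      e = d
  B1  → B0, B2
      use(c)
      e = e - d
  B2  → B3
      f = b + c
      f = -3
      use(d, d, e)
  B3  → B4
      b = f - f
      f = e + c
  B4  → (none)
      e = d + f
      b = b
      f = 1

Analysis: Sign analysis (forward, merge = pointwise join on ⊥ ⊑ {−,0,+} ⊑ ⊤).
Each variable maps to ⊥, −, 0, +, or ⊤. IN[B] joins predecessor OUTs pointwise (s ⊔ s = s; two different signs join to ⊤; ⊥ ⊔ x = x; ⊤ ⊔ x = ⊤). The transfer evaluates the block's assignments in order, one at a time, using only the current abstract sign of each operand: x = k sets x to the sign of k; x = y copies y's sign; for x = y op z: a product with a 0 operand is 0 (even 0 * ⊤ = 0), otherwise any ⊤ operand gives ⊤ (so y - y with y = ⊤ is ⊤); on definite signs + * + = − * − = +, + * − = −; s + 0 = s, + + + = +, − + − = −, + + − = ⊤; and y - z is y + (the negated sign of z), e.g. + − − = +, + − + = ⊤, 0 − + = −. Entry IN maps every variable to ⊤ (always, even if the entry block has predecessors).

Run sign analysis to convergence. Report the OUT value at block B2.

Fixpoint table:
  B0:   IN=(all ⊤)   OUT=(all ⊤)
  B1:   IN=(all ⊤)   OUT=(all ⊤)
  B2:   IN=(all ⊤)   OUT={f:-; rest ⊤}
  B3:   IN={f:-; rest ⊤}   OUT=(all ⊤)
  B4:   IN=(all ⊤)   OUT={f:+; rest ⊤}

Merge at B2: IN[B2] = OUT[B1] = {a: ⊤, b: ⊤, c: ⊤, d: ⊤, e: ⊤, f: ⊤}
Applying B2's transfer function to that IN value gives OUT[B2] (row B2 above).

Answer: {a: ⊤, b: ⊤, c: ⊤, d: ⊤, e: ⊤, f: -}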